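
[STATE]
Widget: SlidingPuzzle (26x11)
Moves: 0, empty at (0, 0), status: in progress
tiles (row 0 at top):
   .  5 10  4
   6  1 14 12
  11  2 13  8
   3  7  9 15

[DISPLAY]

┌────┬────┬────┬────┐     
│    │  5 │ 10 │  4 │     
├────┼────┼────┼────┤     
│  6 │  1 │ 14 │ 12 │     
├────┼────┼────┼────┤     
│ 11 │  2 │ 13 │  8 │     
├────┼────┼────┼────┤     
│  3 │  7 │  9 │ 15 │     
└────┴────┴────┴────┘     
Moves: 0                  
                          


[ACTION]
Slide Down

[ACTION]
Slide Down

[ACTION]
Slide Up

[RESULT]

┌────┬────┬────┬────┐     
│  6 │  5 │ 10 │  4 │     
├────┼────┼────┼────┤     
│    │  1 │ 14 │ 12 │     
├────┼────┼────┼────┤     
│ 11 │  2 │ 13 │  8 │     
├────┼────┼────┼────┤     
│  3 │  7 │  9 │ 15 │     
└────┴────┴────┴────┘     
Moves: 1                  
                          


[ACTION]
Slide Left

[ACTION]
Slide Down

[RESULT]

┌────┬────┬────┬────┐     
│  6 │    │ 10 │  4 │     
├────┼────┼────┼────┤     
│  1 │  5 │ 14 │ 12 │     
├────┼────┼────┼────┤     
│ 11 │  2 │ 13 │  8 │     
├────┼────┼────┼────┤     
│  3 │  7 │  9 │ 15 │     
└────┴────┴────┴────┘     
Moves: 3                  
                          


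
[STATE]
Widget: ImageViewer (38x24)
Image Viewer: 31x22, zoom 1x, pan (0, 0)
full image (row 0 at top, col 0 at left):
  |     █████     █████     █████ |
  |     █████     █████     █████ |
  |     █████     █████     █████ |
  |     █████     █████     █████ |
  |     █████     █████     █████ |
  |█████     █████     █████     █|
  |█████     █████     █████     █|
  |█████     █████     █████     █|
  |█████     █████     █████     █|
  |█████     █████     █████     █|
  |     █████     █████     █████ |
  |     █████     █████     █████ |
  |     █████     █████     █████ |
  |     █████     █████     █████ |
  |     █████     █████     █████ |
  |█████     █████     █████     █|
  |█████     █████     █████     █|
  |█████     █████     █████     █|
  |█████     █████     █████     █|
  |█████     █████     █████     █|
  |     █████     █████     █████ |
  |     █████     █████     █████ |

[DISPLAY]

     █████     █████     █████        
     █████     █████     █████        
     █████     █████     █████        
     █████     █████     █████        
     █████     █████     █████        
█████     █████     █████     █       
█████     █████     █████     █       
█████     █████     █████     █       
█████     █████     █████     █       
█████     █████     █████     █       
     █████     █████     █████        
     █████     █████     █████        
     █████     █████     █████        
     █████     █████     █████        
     █████     █████     █████        
█████     █████     █████     █       
█████     █████     █████     █       
█████     █████     █████     █       
█████     █████     █████     █       
█████     █████     █████     █       
     █████     █████     █████        
     █████     █████     █████        
                                      
                                      


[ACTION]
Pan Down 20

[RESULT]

     █████     █████     █████        
     █████     █████     █████        
                                      
                                      
                                      
                                      
                                      
                                      
                                      
                                      
                                      
                                      
                                      
                                      
                                      
                                      
                                      
                                      
                                      
                                      
                                      
                                      
                                      
                                      


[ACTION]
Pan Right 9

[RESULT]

█     █████     █████                 
█     █████     █████                 
                                      
                                      
                                      
                                      
                                      
                                      
                                      
                                      
                                      
                                      
                                      
                                      
                                      
                                      
                                      
                                      
                                      
                                      
                                      
                                      
                                      
                                      


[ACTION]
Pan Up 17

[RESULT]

█     █████     █████                 
█     █████     █████                 
 █████     █████     █                
 █████     █████     █                
 █████     █████     █                
 █████     █████     █                
 █████     █████     █                
█     █████     █████                 
█     █████     █████                 
█     █████     █████                 
█     █████     █████                 
█     █████     █████                 
 █████     █████     █                
 █████     █████     █                
 █████     █████     █                
 █████     █████     █                
 █████     █████     █                
█     █████     █████                 
█     █████     █████                 
                                      
                                      
                                      
                                      
                                      


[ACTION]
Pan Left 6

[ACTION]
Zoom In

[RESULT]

       ██████████          ██████████ 
       ██████████          ██████████ 
       ██████████          ██████████ 
       ██████████          ██████████ 
       ██████████          ██████████ 
       ██████████          ██████████ 
       ██████████          ██████████ 
███████          ██████████          █
███████          ██████████          █
███████          ██████████          █
███████          ██████████          █
███████          ██████████          █
███████          ██████████          █
███████          ██████████          █
███████          ██████████          █
███████          ██████████          █
███████          ██████████          █
       ██████████          ██████████ 
       ██████████          ██████████ 
       ██████████          ██████████ 
       ██████████          ██████████ 
       ██████████          ██████████ 
       ██████████          ██████████ 
       ██████████          ██████████ 


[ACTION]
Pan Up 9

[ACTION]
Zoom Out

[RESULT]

  █████     █████     █████           
  █████     █████     █████           
  █████     █████     █████           
  █████     █████     █████           
  █████     █████     █████           
██     █████     █████     █          
██     █████     █████     █          
██     █████     █████     █          
██     █████     █████     █          
██     █████     █████     █          
  █████     █████     █████           
  █████     █████     █████           
  █████     █████     █████           
  █████     █████     █████           
  █████     █████     █████           
██     █████     █████     █          
██     █████     █████     █          
██     █████     █████     █          
██     █████     █████     █          
██     █████     █████     █          
  █████     █████     █████           
  █████     █████     █████           
                                      
                                      


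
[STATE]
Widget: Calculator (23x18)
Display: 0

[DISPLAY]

                      0
┌───┬───┬───┬───┐      
│ 7 │ 8 │ 9 │ ÷ │      
├───┼───┼───┼───┤      
│ 4 │ 5 │ 6 │ × │      
├───┼───┼───┼───┤      
│ 1 │ 2 │ 3 │ - │      
├───┼───┼───┼───┤      
│ 0 │ . │ = │ + │      
├───┼───┼───┼───┤      
│ C │ MC│ MR│ M+│      
└───┴───┴───┴───┘      
                       
                       
                       
                       
                       
                       


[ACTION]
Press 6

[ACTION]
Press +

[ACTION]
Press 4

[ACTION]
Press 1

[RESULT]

                     41
┌───┬───┬───┬───┐      
│ 7 │ 8 │ 9 │ ÷ │      
├───┼───┼───┼───┤      
│ 4 │ 5 │ 6 │ × │      
├───┼───┼───┼───┤      
│ 1 │ 2 │ 3 │ - │      
├───┼───┼───┼───┤      
│ 0 │ . │ = │ + │      
├───┼───┼───┼───┤      
│ C │ MC│ MR│ M+│      
└───┴───┴───┴───┘      
                       
                       
                       
                       
                       
                       


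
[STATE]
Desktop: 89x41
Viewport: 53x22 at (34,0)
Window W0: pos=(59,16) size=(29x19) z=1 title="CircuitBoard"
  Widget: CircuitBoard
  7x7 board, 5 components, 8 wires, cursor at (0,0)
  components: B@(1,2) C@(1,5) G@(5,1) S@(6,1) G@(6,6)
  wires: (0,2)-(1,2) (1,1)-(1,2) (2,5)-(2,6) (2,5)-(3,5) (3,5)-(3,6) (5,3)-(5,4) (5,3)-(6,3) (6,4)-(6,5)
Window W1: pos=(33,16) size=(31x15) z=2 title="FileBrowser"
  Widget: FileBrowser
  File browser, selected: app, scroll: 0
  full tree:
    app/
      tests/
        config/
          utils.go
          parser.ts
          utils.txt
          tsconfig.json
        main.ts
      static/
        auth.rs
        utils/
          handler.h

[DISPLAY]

                                                     
                                                     
                                                     
                                                     
                                                     
                                                     
                                                     
                                                     
                                                     
                                                     
                                                     
                                                     
                                                     
                                                     
                                                     
                                                     
━━━━━━━━━━━━━━━━━━━━━━━━━━━━━┓━━━━━━━━━━━━━━━━━━━━━━━
 FileBrowser                 ┃cuitBoard              
─────────────────────────────┨───────────────────────
> [-] app/                   ┃ 1 2 3 4 5 6           
    [+] tests/               ┃.]      ·              
    [+] static/              ┃        │              


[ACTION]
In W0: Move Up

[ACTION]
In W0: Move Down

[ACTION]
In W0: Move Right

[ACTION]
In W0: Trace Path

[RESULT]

                                                     
                                                     
                                                     
                                                     
                                                     
                                                     
                                                     
                                                     
                                                     
                                                     
                                                     
                                                     
                                                     
                                                     
                                                     
                                                     
━━━━━━━━━━━━━━━━━━━━━━━━━━━━━┓━━━━━━━━━━━━━━━━━━━━━━━
 FileBrowser                 ┃cuitBoard              
─────────────────────────────┨───────────────────────
> [-] app/                   ┃ 1 2 3 4 5 6           
    [+] tests/               ┃        ·              
    [+] static/              ┃        │              


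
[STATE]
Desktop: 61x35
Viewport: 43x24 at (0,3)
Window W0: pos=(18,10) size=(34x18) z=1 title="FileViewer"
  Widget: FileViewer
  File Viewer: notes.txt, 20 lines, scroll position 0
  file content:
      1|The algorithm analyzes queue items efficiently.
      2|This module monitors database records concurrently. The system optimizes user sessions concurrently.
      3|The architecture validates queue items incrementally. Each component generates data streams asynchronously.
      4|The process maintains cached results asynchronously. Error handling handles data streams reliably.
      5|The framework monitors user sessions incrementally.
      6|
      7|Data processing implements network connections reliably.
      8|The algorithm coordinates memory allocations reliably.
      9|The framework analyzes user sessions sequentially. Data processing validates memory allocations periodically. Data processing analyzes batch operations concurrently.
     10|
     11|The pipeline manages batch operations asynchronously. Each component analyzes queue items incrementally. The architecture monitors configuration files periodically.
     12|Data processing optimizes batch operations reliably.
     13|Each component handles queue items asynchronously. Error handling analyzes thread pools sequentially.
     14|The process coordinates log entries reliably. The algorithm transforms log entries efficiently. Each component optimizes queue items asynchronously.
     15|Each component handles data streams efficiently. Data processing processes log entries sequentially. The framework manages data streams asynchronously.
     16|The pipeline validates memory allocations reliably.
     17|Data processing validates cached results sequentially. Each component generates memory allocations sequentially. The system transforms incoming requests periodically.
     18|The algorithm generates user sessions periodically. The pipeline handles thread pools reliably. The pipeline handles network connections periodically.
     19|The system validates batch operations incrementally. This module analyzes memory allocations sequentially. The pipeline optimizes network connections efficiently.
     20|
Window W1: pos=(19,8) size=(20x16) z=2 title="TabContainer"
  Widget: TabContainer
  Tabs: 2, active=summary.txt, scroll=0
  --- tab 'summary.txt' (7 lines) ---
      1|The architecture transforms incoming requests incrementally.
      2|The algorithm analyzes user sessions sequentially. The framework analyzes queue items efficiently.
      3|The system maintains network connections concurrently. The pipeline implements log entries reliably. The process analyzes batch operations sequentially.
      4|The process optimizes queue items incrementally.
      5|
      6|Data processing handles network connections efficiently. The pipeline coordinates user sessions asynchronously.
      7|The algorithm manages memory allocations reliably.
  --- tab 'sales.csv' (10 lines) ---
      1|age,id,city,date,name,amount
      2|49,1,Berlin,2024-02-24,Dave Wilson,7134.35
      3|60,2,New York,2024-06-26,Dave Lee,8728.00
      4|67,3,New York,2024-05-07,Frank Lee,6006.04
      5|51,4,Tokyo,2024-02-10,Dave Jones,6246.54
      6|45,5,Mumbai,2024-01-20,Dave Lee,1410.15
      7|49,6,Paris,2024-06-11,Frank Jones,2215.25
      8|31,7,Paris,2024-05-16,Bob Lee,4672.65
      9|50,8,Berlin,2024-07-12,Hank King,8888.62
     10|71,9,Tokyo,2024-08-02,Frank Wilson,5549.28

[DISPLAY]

                                           
                                           
                                           
                                           
                                           
                   ┏━━━━━━━━━━━━━━━━━━┓    
                   ┃ TabContainer     ┃    
                  ┏┠──────────────────┨━━━━
                  ┃┃[summary.txt]│ sal┃    
                  ┠┃──────────────────┃────
                  ┃┃The architecture t┃es q
                  ┃┃The algorithm anal┃ dat
                  ┃┃The system maintai┃idat
                  ┃┃The process optimi┃s ca
                  ┃┃                  ┃rs u
                  ┃┃Data processing ha┃    
                  ┃┃The algorithm mana┃emen
                  ┃┃                  ┃nate
                  ┃┃                  ┃es u
                  ┃┃                  ┃    
                  ┃┗━━━━━━━━━━━━━━━━━━┛ bat
                  ┃Data processing optimize
                  ┃Each component handles q
                  ┃The process coordinates 


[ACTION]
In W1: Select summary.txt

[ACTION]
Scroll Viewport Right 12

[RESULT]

                                           
                                           
                                           
                                           
                                           
       ┏━━━━━━━━━━━━━━━━━━┓                
       ┃ TabContainer     ┃                
      ┏┠──────────────────┨━━━━━━━━━━━━┓   
      ┃┃[summary.txt]│ sal┃            ┃   
      ┠┃──────────────────┃────────────┨   
      ┃┃The architecture t┃es queue it▲┃   
      ┃┃The algorithm anal┃ database r█┃   
      ┃┃The system maintai┃idates queu░┃   
      ┃┃The process optimi┃s cached re░┃   
      ┃┃                  ┃rs user ses░┃   
      ┃┃Data processing ha┃           ░┃   
      ┃┃The algorithm mana┃ements netw░┃   
      ┃┃                  ┃nates memor░┃   
      ┃┃                  ┃es user ses░┃   
      ┃┃                  ┃           ░┃   
      ┃┗━━━━━━━━━━━━━━━━━━┛ batch oper░┃   
      ┃Data processing optimizes batch░┃   
      ┃Each component handles queue it░┃   
      ┃The process coordinates log ent▼┃   


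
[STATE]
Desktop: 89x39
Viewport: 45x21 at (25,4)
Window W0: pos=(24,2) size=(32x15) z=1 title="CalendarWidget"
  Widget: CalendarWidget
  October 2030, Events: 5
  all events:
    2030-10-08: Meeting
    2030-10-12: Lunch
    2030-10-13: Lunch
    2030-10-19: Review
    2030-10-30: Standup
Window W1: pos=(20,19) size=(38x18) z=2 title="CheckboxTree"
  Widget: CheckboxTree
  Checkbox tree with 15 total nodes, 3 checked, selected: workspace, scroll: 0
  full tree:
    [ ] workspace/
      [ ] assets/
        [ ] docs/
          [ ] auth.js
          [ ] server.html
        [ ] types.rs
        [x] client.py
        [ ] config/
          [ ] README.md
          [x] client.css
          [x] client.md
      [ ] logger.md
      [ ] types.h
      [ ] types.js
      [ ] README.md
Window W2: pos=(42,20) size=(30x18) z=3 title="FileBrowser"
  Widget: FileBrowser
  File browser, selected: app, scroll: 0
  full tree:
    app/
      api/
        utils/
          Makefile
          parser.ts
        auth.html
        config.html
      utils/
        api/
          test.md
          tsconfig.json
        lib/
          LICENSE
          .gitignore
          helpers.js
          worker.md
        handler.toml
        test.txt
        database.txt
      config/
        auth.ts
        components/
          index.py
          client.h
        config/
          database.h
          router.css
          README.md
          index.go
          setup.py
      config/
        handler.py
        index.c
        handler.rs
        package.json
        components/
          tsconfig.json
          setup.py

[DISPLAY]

──────────────────────────────┨              
         October 2030         ┃              
Mo Tu We Th Fr Sa Su          ┃              
    1  2  3  4  5  6          ┃              
 7  8*  9 10 11 12* 13*       ┃              
14 15 16 17 18 19* 20         ┃              
21 22 23 24 25 26 27          ┃              
28 29 30* 31                  ┃              
                              ┃              
                              ┃              
                              ┃              
                              ┃              
━━━━━━━━━━━━━━━━━━━━━━━━━━━━━━┛              
                                             
                                             
━━━━━━━━━━━━━━━━━━━━━━━━━━━━━━━━┓            
ckboxTree        ┏━━━━━━━━━━━━━━━━━━━━━━━━━━━
─────────────────┃ FileBrowser               
 workspace/      ┠───────────────────────────
-] assets/       ┃> [-] app/                 
 [ ] docs/       ┃    [+] api/               


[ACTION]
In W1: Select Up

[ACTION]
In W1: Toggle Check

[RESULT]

──────────────────────────────┨              
         October 2030         ┃              
Mo Tu We Th Fr Sa Su          ┃              
    1  2  3  4  5  6          ┃              
 7  8*  9 10 11 12* 13*       ┃              
14 15 16 17 18 19* 20         ┃              
21 22 23 24 25 26 27          ┃              
28 29 30* 31                  ┃              
                              ┃              
                              ┃              
                              ┃              
                              ┃              
━━━━━━━━━━━━━━━━━━━━━━━━━━━━━━┛              
                                             
                                             
━━━━━━━━━━━━━━━━━━━━━━━━━━━━━━━━┓            
ckboxTree        ┏━━━━━━━━━━━━━━━━━━━━━━━━━━━
─────────────────┃ FileBrowser               
 workspace/      ┠───────────────────────────
x] assets/       ┃> [-] app/                 
 [x] docs/       ┃    [+] api/               


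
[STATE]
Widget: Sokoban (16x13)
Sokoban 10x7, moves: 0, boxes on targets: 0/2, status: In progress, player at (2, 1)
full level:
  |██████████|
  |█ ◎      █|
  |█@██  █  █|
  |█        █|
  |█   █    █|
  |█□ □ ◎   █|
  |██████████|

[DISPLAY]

██████████      
█ ◎      █      
█@██  █  █      
█        █      
█   █    █      
█□ □ ◎   █      
██████████      
Moves: 0  0/2   
                
                
                
                
                


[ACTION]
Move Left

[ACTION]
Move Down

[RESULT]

██████████      
█ ◎      █      
█ ██  █  █      
█@       █      
█   █    █      
█□ □ ◎   █      
██████████      
Moves: 1  0/2   
                
                
                
                
                


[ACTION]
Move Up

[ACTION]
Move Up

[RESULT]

██████████      
█@◎      █      
█ ██  █  █      
█        █      
█   █    █      
█□ □ ◎   █      
██████████      
Moves: 3  0/2   
                
                
                
                
                


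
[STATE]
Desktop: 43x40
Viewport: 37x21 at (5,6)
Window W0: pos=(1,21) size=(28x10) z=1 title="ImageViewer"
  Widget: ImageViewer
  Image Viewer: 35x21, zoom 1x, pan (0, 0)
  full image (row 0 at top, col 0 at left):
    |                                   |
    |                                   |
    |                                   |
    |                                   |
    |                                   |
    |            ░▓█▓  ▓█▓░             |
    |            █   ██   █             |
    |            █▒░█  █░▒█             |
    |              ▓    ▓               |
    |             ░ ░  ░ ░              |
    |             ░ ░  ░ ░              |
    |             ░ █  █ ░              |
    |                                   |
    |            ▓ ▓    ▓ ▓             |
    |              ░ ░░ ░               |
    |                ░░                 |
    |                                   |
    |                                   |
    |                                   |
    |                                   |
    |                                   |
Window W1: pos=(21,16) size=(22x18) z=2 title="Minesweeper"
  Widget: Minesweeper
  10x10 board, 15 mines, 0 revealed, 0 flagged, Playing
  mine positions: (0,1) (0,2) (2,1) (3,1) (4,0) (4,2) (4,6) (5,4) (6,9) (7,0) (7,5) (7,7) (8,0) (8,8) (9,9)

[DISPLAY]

                                     
                                     
                                     
                                     
                                     
                                     
                                     
                                     
                                     
                                     
                ┏━━━━━━━━━━━━━━━━━━━━
                ┃ Minesweeper        
                ┠────────────────────
                ┃■■■■■■■■■■          
                ┃■■■■■■■■■■          
━━━━━━━━━━━━━━━━┃■■■■■■■■■■          
ageViewer       ┃■■■■■■■■■■          
────────────────┃■■■■■■■■■■          
                ┃■■■■■■■■■■          
                ┃■■■■■■■■■■          
                ┃■■■■■■■■■■          


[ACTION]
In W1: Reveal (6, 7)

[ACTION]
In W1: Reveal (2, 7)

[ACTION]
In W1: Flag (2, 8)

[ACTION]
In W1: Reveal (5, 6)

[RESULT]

                                     
                                     
                                     
                                     
                                     
                                     
                                     
                                     
                                     
                                     
                ┏━━━━━━━━━━━━━━━━━━━━
                ┃ Minesweeper        
                ┠────────────────────
                ┃■■■1                
                ┃■■31                
━━━━━━━━━━━━━━━━┃■■2                 
ageViewer       ┃■■31 111            
────────────────┃■■■212■1            
                ┃■■■■■■1111          
                ┃■■■■■■■1■■          
                ┃■■■■■■■■■■          


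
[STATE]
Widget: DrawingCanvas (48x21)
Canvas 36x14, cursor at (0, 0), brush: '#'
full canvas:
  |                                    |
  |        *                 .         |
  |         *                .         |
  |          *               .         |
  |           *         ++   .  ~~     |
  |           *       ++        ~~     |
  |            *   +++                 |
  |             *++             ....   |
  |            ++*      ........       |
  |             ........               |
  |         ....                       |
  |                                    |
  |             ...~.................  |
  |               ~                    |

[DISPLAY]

+                                               
        *                 .                     
         *                .                     
          *               .                     
           *         ++   .  ~~                 
           *       ++        ~~                 
            *   +++                             
             *++             ....               
            ++*      ........                   
             ........                           
         ....                                   
                                                
             ...~.................              
               ~                                
                                                
                                                
                                                
                                                
                                                
                                                
                                                


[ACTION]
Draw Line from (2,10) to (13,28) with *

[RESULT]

+                                               
        *                 .                     
         **               .                     
          ***             .                     
           * **      ++   .  ~~                 
           *   *   ++        ~~                 
            *   **+                             
             *++  **         ....               
            ++*     *........                   
             ........**                         
         ....          *                        
                        **                      
             ...~.........**......              
               ~            *                   
                                                
                                                
                                                
                                                
                                                
                                                
                                                


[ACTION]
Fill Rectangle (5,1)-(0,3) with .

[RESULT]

+...                                            
 ...    *                 .                     
 ...     **               .                     
 ...      ***             .                     
 ...       * **      ++   .  ~~                 
 ...       *   *   ++        ~~                 
            *   **+                             
             *++  **         ....               
            ++*     *........                   
             ........**                         
         ....          *                        
                        **                      
             ...~.........**......              
               ~            *                   
                                                
                                                
                                                
                                                
                                                
                                                
                                                


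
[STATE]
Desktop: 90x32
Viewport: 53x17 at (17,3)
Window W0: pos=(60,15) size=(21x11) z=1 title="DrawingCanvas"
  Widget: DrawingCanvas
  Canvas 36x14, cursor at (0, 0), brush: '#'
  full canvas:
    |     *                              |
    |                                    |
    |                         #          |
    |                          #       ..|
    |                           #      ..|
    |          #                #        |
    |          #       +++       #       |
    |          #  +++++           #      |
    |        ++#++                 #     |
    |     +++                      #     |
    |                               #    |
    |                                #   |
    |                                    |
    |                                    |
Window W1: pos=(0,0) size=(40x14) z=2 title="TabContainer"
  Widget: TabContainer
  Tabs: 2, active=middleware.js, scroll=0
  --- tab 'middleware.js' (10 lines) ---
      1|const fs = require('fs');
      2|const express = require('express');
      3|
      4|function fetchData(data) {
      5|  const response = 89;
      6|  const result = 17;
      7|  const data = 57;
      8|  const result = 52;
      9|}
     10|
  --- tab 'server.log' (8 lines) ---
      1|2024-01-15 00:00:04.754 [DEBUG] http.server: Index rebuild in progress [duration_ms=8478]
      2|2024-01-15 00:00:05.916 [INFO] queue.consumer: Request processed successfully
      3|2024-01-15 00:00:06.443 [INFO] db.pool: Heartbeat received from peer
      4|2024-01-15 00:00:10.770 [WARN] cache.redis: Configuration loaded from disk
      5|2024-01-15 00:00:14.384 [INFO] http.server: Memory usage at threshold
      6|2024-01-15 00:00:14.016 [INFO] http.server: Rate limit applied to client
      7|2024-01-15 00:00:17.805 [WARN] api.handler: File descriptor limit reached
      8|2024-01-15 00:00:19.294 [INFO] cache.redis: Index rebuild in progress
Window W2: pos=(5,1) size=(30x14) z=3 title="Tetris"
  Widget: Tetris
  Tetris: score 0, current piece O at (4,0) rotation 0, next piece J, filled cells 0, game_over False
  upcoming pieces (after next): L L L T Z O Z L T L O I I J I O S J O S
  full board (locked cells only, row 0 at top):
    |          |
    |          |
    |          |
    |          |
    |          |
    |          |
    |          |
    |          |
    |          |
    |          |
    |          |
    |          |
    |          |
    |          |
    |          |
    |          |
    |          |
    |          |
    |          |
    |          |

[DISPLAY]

─────────────────┨    ┃                              
Next:            ┃────┃                              
█                ┃    ┃                              
███              ┃;   ┃                              
                 ┃    ┃                              
                 ┃    ┃                              
                 ┃    ┃                              
Score:           ┃    ┃                              
0                ┃    ┃                              
                 ┃    ┃                              
                 ┃━━━━┛                              
━━━━━━━━━━━━━━━━━┛                                   
                                           ┏━━━━━━━━━
                                           ┃ DrawingC
                                           ┠─────────
                                           ┃+    *   
                                           ┃         


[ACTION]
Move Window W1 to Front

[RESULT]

 server.log           ┃                              
──────────────────────┃                              
re('fs');             ┃                              
require('express');   ┃                              
                      ┃                              
ta(data) {            ┃                              
 = 89;                ┃                              
 17;                  ┃                              
7;                    ┃                              
 52;                  ┃                              
━━━━━━━━━━━━━━━━━━━━━━┛                              
━━━━━━━━━━━━━━━━━┛                                   
                                           ┏━━━━━━━━━
                                           ┃ DrawingC
                                           ┠─────────
                                           ┃+    *   
                                           ┃         


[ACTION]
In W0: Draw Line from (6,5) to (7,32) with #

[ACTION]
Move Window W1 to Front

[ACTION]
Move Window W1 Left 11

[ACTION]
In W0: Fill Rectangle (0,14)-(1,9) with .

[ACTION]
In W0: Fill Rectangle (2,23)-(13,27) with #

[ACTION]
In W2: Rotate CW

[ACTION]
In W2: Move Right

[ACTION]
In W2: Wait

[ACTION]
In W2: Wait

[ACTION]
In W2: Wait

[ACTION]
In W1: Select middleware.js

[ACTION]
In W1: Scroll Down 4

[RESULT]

 server.log           ┃                              
──────────────────────┃                              
 = 89;                ┃                              
 17;                  ┃                              
7;                    ┃                              
 52;                  ┃                              
                      ┃                              
                      ┃                              
                      ┃                              
                      ┃                              
━━━━━━━━━━━━━━━━━━━━━━┛                              
━━━━━━━━━━━━━━━━━┛                                   
                                           ┏━━━━━━━━━
                                           ┃ DrawingC
                                           ┠─────────
                                           ┃+    *   
                                           ┃         
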